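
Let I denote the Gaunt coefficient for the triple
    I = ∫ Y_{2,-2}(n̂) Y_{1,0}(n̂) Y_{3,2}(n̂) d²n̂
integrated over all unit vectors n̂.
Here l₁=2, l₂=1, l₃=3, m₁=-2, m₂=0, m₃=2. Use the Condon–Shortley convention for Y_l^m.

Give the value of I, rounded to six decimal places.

0.184674

m-sum 0 ✓  L=6 even ✓  1≤3≤3 ✓
Π(2lᵢ+1) = 5×3×7 = 105
triangle coeff Δ(2,1,3) = 1/105
Σ_t [0,0]: t=0:+1/4 = 1/4
(3j)²=3/35 [(2 1 3; 0 0 0)], sign=-1
Σ_t [0,0]: t=0:+1/24 = 1/24
(3j)²=1/21 [(2 1 3; -2 0 2)], sign=-1
⇒ 4πI² = 3/7
I = (+1)√(3/7/(4π)) = 0.18467439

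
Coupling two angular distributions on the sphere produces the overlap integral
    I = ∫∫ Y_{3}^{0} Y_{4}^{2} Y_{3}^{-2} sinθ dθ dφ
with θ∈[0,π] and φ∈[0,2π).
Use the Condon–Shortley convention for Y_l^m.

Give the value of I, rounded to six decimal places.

Rules hold: Σm=0, L=10 even, 1≤3≤7.
N = 7·9·7 = 441
Δ = 4!·2!·4!/11! = 1/34650
Racah Σ t=1..3: t=1:−1/72 t=2:+1/16 t=3:−1/72 = 5/144
⇒ 3j(3 4 3; 0 0 0)² = 2/77, sgn -1
Racah Σ t=2..3: t=2:+1/96 t=3:−1/72 = -1/288
⇒ 3j(3 4 3; 0 2 -2)² = 1/462, sgn +1
4πI² = N·(3j₀)²·(3jₘ)² = 3/121
I = -1·√(0.0247934/4π) = -0.04441841

-0.044418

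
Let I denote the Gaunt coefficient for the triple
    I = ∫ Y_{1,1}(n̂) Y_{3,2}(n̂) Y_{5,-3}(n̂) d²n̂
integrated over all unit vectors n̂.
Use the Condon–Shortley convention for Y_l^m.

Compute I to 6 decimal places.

l₃=5 ∉ [2,4] — triangle fails ⇒ I = 0

0.000000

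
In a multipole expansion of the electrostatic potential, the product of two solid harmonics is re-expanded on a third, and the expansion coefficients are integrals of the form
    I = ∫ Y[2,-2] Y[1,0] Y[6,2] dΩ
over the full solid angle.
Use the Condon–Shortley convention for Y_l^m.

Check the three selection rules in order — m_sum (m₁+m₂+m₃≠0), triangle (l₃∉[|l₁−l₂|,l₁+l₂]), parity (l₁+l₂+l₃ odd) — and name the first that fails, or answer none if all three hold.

azimuthal sum: -2 + 0 + 2 = 0  ✓
1 ≤ 6 ≤ 3 (triangle on l)  ✗
L = 2 + 1 + 6 = 9 (odd)

triangle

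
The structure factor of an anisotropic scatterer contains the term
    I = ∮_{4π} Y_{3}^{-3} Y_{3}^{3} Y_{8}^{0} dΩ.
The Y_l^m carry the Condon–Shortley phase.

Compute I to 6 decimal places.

|3−3|≤8≤3+3 violated ⇒ I = 0

0.000000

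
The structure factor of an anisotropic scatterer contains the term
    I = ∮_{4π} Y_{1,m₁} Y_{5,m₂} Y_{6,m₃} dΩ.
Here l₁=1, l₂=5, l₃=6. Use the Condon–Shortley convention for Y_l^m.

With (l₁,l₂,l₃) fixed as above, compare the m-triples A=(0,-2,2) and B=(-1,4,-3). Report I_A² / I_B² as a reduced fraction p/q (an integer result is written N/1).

Shared (l₁,l₂,l₃)=(1,5,6): N and (l;000)² cancel in I_A²/I_B².
A: Δ = 0!·2!·10!/13! = 1/858; Racah Σ t=0..0: t=0:+1/30240 = 1/30240; ⇒ 3j(1 5 6; 0 -2 2)² = 16/429, sgn +1
B: Δ = 0!·2!·10!/13! = 1/858; Racah Σ t=0..0: t=0:+1/725760 = 1/725760; ⇒ 3j(1 5 6; -1 4 -3)² = 1/286, sgn -1
I_A²/I_B² = (16/429)/(1/286) = 32/3

32/3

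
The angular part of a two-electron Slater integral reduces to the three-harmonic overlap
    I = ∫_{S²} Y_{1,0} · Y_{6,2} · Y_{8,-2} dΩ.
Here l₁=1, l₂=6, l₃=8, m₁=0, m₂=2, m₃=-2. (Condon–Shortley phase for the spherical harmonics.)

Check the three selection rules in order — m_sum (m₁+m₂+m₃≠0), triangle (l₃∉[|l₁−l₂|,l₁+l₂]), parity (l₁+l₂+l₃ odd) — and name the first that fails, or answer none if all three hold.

m₁+m₂+m₃ = 0 + 2 − 2 = 0  ✓
triangle: |1−6|=5 ≤ l₃=8 ≤ 1+6=7  ✗
parity: l₁+l₂+l₃ = 15 is odd

triangle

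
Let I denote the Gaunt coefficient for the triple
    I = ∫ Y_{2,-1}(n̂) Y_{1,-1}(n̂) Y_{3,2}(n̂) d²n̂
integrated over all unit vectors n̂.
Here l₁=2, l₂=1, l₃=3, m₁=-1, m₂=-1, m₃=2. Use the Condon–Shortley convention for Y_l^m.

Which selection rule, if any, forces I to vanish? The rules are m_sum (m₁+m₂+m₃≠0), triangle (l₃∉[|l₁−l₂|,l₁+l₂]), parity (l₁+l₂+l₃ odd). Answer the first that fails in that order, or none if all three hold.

m₁+m₂+m₃ = -1 − 1 + 2 = 0  ✓
triangle: |2−1|=1 ≤ l₃=3 ≤ 2+1=3  ✓
parity: l₁+l₂+l₃ = 6 is even  ✓

none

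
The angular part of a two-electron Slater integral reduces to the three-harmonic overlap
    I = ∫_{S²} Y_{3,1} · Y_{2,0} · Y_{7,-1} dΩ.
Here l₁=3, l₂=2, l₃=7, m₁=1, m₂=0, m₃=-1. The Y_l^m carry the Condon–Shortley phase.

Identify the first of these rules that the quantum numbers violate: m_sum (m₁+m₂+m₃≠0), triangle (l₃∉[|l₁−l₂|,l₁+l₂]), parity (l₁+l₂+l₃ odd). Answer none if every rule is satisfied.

triangle

Σmᵢ = 0  ✓
l₃∈[|l₁−l₂|,l₁+l₂]=[1,5], have l₃=7  ✗
Σlᵢ = 12 ⇒ even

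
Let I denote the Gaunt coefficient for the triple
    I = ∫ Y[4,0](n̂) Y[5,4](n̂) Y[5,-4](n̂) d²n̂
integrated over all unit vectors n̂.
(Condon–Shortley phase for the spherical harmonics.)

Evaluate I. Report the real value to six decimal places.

Rules hold: Σm=0, L=14 even, 1≤5≤9.
N = 9·11·11 = 1089
Δ = 4!·4!·6!/15! = 1/3153150
Racah Σ t=0..4: t=0:+1/69120 t=1:−1/1728 t=2:+1/576 t=3:−1/1728 t=4:+1/69120 = 7/11520
⇒ 3j(4 5 5; 0 0 0)² = 2/143, sgn -1
Racah Σ t=3..4: t=3:−1/25920 t=4:+1/69120 = -1/41472
⇒ 3j(4 5 5; 0 4 -4)² = 2/143, sgn +1
4πI² = N·(3j₀)²·(3jₘ)² = 36/169
I = -1·√(0.213018/4π) = -0.13019760

-0.130198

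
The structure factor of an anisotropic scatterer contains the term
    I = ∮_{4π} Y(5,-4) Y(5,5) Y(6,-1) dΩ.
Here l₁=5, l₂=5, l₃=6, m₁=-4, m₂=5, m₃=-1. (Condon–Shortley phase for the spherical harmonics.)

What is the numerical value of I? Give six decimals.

m-sum 0 ✓  L=16 even ✓  0≤6≤10 ✓
Π(2lᵢ+1) = 11×11×13 = 1573
triangle coeff Δ(5,5,6) = 1/28588560
Σ_t [0,4]: t=0:+1/345600 t=1:−1/13824 t=2:+1/5184 t=3:−1/13824 t=4:+1/345600 = 7/129600
(3j)²=80/7293 [(5 5 6; 0 0 0)], sign=+1
Σ_t [4,4]: t=4:+1/2073600 = 1/2073600
(3j)²=63/9724 [(5 5 6; -4 5 -1)], sign=-1
⇒ 4πI² = 420/3757
I = (-1)√(420/3757/(4π)) = -0.09431898

-0.094319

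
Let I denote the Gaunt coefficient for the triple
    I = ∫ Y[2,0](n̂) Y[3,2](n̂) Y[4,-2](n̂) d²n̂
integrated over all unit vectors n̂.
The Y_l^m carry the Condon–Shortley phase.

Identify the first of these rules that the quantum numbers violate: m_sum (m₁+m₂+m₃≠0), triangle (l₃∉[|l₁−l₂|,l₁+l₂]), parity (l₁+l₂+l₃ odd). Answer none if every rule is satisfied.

parity

azimuthal sum: 0 + 2 − 2 = 0  ✓
1 ≤ 4 ≤ 5 (triangle on l)  ✓
L = 2 + 3 + 4 = 9 (odd)  ✗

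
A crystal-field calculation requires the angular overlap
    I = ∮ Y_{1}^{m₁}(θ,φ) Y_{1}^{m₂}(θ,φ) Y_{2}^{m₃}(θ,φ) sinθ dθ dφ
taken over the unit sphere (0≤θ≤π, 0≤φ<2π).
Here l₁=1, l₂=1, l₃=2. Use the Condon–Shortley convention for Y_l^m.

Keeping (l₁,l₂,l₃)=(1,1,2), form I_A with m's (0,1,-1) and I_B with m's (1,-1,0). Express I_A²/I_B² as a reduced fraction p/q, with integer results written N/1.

3/1

Shared (l₁,l₂,l₃)=(1,1,2): N and (l;000)² cancel in I_A²/I_B².
A: Δ = 0!·2!·2!/5! = 1/30; Racah Σ t=0..0: t=0:+1/2 = 1/2; ⇒ 3j(1 1 2; 0 1 -1)² = 1/10, sgn -1
B: Δ = 0!·2!·2!/5! = 1/30; Racah Σ t=0..0: t=0:+1/4 = 1/4; ⇒ 3j(1 1 2; 1 -1 0)² = 1/30, sgn +1
I_A²/I_B² = (1/10)/(1/30) = 3/1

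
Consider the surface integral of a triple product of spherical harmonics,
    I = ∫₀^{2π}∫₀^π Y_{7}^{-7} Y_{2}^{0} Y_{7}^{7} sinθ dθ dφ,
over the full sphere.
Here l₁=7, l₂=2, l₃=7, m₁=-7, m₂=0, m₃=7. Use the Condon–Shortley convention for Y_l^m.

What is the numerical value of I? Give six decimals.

0.259734

Checks pass: Σm=0; 16 even; l₃=7∈[5,9].
(2·7+1)(2·2+1)(2·7+1) = 1125
Δ: 2! 12! 2! / 17! → 1/185640
sum: t=0:+1/2419200 t=1:−1/518400 t=2:+1/2419200 = -1/907200
3j²(7 2 7; 0 0 0) = Δ·Π!·Σ² = 56/3315  (sign +1)
sum: t=2:+1/1916006400 = 1/1916006400
3j²(7 2 7; -7 0 7) = Δ·Π!·Σ² = 91/2040  (sign +1)
combine: 4πI² = 1125·56/3315·91/2040 = 245/289
take √, sign +1: I = 0.25973423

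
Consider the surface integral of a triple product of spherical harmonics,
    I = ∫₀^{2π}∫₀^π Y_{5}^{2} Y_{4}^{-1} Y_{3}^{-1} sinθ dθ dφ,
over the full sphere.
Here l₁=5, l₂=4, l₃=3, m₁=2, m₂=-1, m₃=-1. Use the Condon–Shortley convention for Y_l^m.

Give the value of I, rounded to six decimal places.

0.148044

m-sum 0 ✓  L=12 even ✓  1≤3≤9 ✓
Π(2lᵢ+1) = 11×9×7 = 693
triangle coeff Δ(5,4,3) = 1/180180
Σ_t [2,4]: t=2:+1/576 t=3:−1/144 t=4:+1/576 = -1/288
(3j)²=20/1001 [(5 4 3; 0 0 0)], sign=+1
Σ_t [1,3]: t=1:−1/960 t=2:+1/288 t=3:−1/1728 = 1/540
(3j)²=128/6435 [(5 4 3; 2 -1 -1)], sign=+1
⇒ 4πI² = 512/1859
I = (+1)√(512/1859/(4π)) = 0.14804384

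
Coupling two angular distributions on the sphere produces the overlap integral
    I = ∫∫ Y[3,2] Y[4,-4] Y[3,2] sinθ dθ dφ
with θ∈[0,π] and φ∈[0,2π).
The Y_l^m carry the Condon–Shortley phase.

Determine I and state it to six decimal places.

0.214561

Checks pass: Σm=0; 10 even; l₃=3∈[1,7].
(2·3+1)(2·4+1)(2·3+1) = 441
Δ: 4! 2! 4! / 11! → 1/34650
sum: t=1:−1/72 t=2:+1/16 t=3:−1/72 = 5/144
3j²(3 4 3; 0 0 0) = Δ·Π!·Σ² = 2/77  (sign -1)
sum: t=0:+1/576 = 1/576
3j²(3 4 3; 2 -4 2) = Δ·Π!·Σ² = 5/99  (sign -1)
combine: 4πI² = 441·2/77·5/99 = 70/121
take √, sign +1: I = 0.21456131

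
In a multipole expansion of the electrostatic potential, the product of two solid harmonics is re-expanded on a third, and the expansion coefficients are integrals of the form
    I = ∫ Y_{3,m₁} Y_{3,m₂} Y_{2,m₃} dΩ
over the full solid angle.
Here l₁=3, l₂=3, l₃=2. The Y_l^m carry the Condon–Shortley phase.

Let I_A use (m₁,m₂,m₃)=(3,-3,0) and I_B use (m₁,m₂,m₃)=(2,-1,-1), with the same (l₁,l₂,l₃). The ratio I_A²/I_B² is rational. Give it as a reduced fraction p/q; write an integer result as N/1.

5/3

Shared (l₁,l₂,l₃)=(3,3,2): N and (l;000)² cancel in I_A²/I_B².
A: Δ = 4!·2!·2!/9! = 1/3780; Racah Σ t=0..0: t=0:+1/96 = 1/96; ⇒ 3j(3 3 2; 3 -3 0)² = 5/84, sgn +1
B: Δ = 4!·2!·2!/9! = 1/3780; Racah Σ t=0..1: t=0:+1/48 t=1:−1/12 = -1/16; ⇒ 3j(3 3 2; 2 -1 -1)² = 1/28, sgn +1
I_A²/I_B² = (5/84)/(1/28) = 5/3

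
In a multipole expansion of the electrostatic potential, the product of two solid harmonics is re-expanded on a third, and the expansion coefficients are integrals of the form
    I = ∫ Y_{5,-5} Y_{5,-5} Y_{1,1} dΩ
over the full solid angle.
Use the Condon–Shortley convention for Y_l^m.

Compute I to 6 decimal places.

0.000000

Σmᵢ = -9 ≠ 0, so the φ-integral vanishes; I = 0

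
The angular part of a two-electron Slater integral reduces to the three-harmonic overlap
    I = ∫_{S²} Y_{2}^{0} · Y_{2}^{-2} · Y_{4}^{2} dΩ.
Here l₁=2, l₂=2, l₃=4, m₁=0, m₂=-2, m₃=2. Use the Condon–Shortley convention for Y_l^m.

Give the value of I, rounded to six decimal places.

m-sum 0 ✓  L=8 even ✓  0≤4≤4 ✓
Π(2lᵢ+1) = 5×5×9 = 225
triangle coeff Δ(2,2,4) = 1/630
Σ_t [0,0]: t=0:+1/16 = 1/16
(3j)²=2/35 [(2 2 4; 0 0 0)], sign=+1
Σ_t [0,0]: t=0:+1/96 = 1/96
(3j)²=1/42 [(2 2 4; 0 -2 2)], sign=+1
⇒ 4πI² = 15/49
I = (+1)√(15/49/(4π)) = 0.15607835

0.156078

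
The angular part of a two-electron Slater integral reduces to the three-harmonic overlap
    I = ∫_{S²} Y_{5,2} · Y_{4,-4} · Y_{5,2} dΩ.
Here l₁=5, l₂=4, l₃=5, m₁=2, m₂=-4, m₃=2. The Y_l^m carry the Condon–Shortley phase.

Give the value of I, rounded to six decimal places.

Checks pass: Σm=0; 14 even; l₃=5∈[1,9].
(2·5+1)(2·4+1)(2·5+1) = 1089
Δ: 4! 6! 4! / 15! → 1/3153150
sum: t=0:+1/69120 t=1:−1/1728 t=2:+1/576 t=3:−1/1728 t=4:+1/69120 = 7/11520
3j²(5 4 5; 0 0 0) = Δ·Π!·Σ² = 2/143  (sign -1)
sum: t=0:+1/20736 = 1/20736
3j²(5 4 5; 2 -4 2) = Δ·Π!·Σ² = 35/1287  (sign -1)
combine: 4πI² = 1089·2/143·35/1287 = 70/169
take √, sign +1: I = 0.18155187

0.181552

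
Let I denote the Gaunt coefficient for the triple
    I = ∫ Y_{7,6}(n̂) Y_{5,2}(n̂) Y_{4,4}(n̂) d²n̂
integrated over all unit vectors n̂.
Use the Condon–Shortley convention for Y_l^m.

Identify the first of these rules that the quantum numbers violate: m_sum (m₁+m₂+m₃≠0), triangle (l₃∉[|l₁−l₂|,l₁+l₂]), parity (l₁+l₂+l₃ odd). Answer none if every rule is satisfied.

m_sum

Σmᵢ = 12  ✗
l₃∈[|l₁−l₂|,l₁+l₂]=[2,12], have l₃=4
Σlᵢ = 16 ⇒ even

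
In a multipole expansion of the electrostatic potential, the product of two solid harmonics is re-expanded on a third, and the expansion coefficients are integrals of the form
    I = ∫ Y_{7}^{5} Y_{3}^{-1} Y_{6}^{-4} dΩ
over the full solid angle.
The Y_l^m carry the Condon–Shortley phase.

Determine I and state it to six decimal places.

m-sum 0 ✓  L=16 even ✓  4≤6≤10 ✓
Π(2lᵢ+1) = 15×7×13 = 1365
triangle coeff Δ(7,3,6) = 1/2042040
Σ_t [1,3]: t=1:−1/207360 t=2:+1/57600 t=3:−1/207360 = 1/129600
(3j)²=168/12155 [(7 3 6; 0 0 0)], sign=+1
Σ_t [0,2]: t=0:+1/3870720 t=1:−1/2177280 t=2:+1/29030400 = -29/174182400
(3j)²=841/185640 [(7 3 6; 5 -1 -4)], sign=-1
⇒ 4πI² = 17661/206635
I = (-1)√(17661/206635/(4π)) = -0.08247091

-0.082471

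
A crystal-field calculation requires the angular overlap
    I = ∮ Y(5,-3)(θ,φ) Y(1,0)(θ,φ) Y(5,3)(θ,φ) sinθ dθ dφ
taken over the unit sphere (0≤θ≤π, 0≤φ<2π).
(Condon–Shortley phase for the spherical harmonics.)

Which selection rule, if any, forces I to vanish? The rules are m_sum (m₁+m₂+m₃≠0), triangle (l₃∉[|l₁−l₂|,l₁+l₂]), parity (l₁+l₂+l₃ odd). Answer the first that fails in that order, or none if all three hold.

Σmᵢ = 0  ✓
l₃∈[|l₁−l₂|,l₁+l₂]=[4,6], have l₃=5  ✓
Σlᵢ = 11 ⇒ odd  ✗

parity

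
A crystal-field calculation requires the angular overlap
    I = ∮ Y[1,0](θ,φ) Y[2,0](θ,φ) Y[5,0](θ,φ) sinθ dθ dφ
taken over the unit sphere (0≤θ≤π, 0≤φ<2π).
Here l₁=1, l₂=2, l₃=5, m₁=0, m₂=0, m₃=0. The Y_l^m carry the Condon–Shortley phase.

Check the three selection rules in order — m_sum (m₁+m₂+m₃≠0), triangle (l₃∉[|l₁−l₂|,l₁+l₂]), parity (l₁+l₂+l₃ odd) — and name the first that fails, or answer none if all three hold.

triangle

Σmᵢ = 0  ✓
l₃∈[|l₁−l₂|,l₁+l₂]=[1,3], have l₃=5  ✗
Σlᵢ = 8 ⇒ even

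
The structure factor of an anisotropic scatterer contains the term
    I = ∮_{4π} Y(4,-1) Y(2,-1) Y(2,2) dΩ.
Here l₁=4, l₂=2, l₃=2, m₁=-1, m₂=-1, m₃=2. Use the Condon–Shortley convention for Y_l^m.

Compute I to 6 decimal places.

-0.090112

m-sum 0 ✓  L=8 even ✓  2≤2≤6 ✓
Π(2lᵢ+1) = 9×5×5 = 225
triangle coeff Δ(4,2,2) = 1/630
Σ_t [2,2]: t=2:+1/16 = 1/16
(3j)²=2/35 [(4 2 2; 0 0 0)], sign=+1
Σ_t [1,1]: t=1:−1/144 = -1/144
(3j)²=1/126 [(4 2 2; -1 -1 2)], sign=-1
⇒ 4πI² = 5/49
I = (-1)√(5/49/(4π)) = -0.09011188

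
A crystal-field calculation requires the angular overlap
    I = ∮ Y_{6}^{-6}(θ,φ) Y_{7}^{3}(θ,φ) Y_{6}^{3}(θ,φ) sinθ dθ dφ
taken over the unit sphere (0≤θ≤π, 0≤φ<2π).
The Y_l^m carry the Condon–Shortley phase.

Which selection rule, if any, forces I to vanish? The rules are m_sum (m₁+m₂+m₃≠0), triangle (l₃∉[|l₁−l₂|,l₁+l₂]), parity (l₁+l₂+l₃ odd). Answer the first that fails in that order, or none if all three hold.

Σmᵢ = 0  ✓
l₃∈[|l₁−l₂|,l₁+l₂]=[1,13], have l₃=6  ✓
Σlᵢ = 19 ⇒ odd  ✗

parity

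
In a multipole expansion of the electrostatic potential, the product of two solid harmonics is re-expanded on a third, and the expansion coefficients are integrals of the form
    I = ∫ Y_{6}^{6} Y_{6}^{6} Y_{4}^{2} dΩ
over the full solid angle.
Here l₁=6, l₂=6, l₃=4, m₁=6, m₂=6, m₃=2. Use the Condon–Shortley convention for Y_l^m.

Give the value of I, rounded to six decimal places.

m-sum = 6 + 6 + 2 = 14 ≠ 0 ⇒ I = 0

0.000000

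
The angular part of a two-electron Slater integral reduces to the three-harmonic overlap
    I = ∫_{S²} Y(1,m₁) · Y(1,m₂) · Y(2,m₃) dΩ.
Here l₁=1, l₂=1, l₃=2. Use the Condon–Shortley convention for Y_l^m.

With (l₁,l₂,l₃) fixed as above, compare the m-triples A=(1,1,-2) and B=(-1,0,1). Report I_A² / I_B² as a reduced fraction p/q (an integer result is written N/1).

Shared (l₁,l₂,l₃)=(1,1,2): N and (l;000)² cancel in I_A²/I_B².
A: Δ = 0!·2!·2!/5! = 1/30; Racah Σ t=0..0: t=0:+1/4 = 1/4; ⇒ 3j(1 1 2; 1 1 -2)² = 1/5, sgn +1
B: Δ = 0!·2!·2!/5! = 1/30; Racah Σ t=0..0: t=0:+1/2 = 1/2; ⇒ 3j(1 1 2; -1 0 1)² = 1/10, sgn -1
I_A²/I_B² = (1/5)/(1/10) = 2/1

2/1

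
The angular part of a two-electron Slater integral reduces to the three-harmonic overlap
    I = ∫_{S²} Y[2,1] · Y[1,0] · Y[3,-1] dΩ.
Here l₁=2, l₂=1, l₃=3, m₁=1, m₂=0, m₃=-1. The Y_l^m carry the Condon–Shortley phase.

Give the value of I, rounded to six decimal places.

Rules hold: Σm=0, L=6 even, 1≤3≤3.
N = 5·3·7 = 105
Δ = 0!·4!·2!/7! = 1/105
Racah Σ t=0..0: t=0:+1/4 = 1/4
⇒ 3j(2 1 3; 0 0 0)² = 3/35, sgn -1
Racah Σ t=0..0: t=0:+1/6 = 1/6
⇒ 3j(2 1 3; 1 0 -1)² = 8/105, sgn +1
4πI² = N·(3j₀)²·(3jₘ)² = 24/35
I = -1·√(0.685714/4π) = -0.23359668

-0.233597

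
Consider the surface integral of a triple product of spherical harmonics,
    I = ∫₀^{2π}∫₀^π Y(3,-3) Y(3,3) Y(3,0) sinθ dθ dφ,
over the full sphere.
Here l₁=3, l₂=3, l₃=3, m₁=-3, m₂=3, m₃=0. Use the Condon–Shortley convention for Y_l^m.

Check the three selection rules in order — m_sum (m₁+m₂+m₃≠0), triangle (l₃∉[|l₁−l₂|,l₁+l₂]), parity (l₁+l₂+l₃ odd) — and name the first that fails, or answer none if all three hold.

m₁+m₂+m₃ = -3 + 3 + 0 = 0  ✓
triangle: |3−3|=0 ≤ l₃=3 ≤ 3+3=6  ✓
parity: l₁+l₂+l₃ = 9 is odd  ✗

parity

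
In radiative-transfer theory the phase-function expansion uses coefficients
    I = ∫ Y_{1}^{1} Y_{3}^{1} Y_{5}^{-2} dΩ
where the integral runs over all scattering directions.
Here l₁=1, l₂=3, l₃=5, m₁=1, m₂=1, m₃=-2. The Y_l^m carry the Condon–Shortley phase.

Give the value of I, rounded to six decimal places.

0.000000

|1−3|≤5≤1+3 violated ⇒ I = 0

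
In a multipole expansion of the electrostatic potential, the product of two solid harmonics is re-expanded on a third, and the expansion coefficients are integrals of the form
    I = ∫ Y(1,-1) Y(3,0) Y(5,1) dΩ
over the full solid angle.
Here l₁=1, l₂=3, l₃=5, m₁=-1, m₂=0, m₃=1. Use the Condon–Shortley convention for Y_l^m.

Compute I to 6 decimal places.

0.000000

l₃=5 ∉ [2,4] — triangle fails ⇒ I = 0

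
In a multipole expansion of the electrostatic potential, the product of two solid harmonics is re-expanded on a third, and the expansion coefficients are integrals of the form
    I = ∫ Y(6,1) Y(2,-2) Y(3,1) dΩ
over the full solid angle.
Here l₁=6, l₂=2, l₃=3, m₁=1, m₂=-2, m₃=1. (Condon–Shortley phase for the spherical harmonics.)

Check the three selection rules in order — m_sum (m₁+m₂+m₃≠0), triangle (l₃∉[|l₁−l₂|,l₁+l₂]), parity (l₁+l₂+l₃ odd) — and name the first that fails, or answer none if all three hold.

triangle

azimuthal sum: 1 − 2 + 1 = 0  ✓
4 ≤ 3 ≤ 8 (triangle on l)  ✗
L = 6 + 2 + 3 = 11 (odd)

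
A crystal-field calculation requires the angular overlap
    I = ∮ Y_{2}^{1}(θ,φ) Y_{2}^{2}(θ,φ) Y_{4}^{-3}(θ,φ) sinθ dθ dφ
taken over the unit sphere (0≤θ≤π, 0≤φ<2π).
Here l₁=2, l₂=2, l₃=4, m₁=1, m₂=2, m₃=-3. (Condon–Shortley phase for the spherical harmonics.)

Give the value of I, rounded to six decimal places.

Rules hold: Σm=0, L=8 even, 0≤4≤4.
N = 5·5·9 = 225
Δ = 0!·4!·4!/9! = 1/630
Racah Σ t=0..0: t=0:+1/16 = 1/16
⇒ 3j(2 2 4; 0 0 0)² = 2/35, sgn +1
Racah Σ t=0..0: t=0:+1/144 = 1/144
⇒ 3j(2 2 4; 1 2 -3)² = 1/18, sgn -1
4πI² = N·(3j₀)²·(3jₘ)² = 5/7
I = -1·√(0.714286/4π) = -0.23841361

-0.238414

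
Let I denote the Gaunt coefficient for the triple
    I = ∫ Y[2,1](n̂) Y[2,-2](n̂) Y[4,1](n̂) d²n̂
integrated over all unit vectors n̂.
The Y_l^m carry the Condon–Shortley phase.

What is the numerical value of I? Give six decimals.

-0.090112

Checks pass: Σm=0; 8 even; l₃=4∈[0,4].
(2·2+1)(2·2+1)(2·4+1) = 225
Δ: 0! 4! 4! / 9! → 1/630
sum: t=0:+1/16 = 1/16
3j²(2 2 4; 0 0 0) = Δ·Π!·Σ² = 2/35  (sign +1)
sum: t=0:+1/144 = 1/144
3j²(2 2 4; 1 -2 1) = Δ·Π!·Σ² = 1/126  (sign -1)
combine: 4πI² = 225·2/35·1/126 = 5/49
take √, sign -1: I = -0.09011188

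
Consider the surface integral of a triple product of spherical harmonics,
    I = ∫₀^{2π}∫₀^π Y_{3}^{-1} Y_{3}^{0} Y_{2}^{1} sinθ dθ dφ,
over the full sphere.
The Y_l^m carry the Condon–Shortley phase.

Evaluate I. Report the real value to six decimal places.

Rules hold: Σm=0, L=8 even, 0≤2≤6.
N = 7·7·5 = 245
Δ = 4!·2!·2!/9! = 1/3780
Racah Σ t=1..3: t=1:−1/24 t=2:+1/4 t=3:−1/24 = 1/6
⇒ 3j(3 3 2; 0 0 0)² = 4/105, sgn +1
Racah Σ t=2..3: t=2:+1/8 t=3:−1/12 = 1/24
⇒ 3j(3 3 2; -1 0 1)² = 1/210, sgn -1
4πI² = N·(3j₀)²·(3jₘ)² = 2/45
I = -1·√(0.0444444/4π) = -0.05947080

-0.059471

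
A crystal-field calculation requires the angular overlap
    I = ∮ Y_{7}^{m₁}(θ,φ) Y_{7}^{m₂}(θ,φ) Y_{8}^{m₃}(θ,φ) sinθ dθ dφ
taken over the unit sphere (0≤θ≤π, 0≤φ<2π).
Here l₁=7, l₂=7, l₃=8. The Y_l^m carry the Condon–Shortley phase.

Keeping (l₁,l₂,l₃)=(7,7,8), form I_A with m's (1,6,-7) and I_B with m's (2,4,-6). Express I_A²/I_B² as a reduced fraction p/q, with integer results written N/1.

3250/841

l's match ⇒ only the (l;m) 3-j factors differ between A and B.
A: triangle coeff Δ(7,7,8) = 1/22086194130; Σ_t [5,6]: t=5:−1/24385536000 t=6:+1/146313216000 = -1/29262643200; (3j)²=650/52003 [(7 7 8; 1 6 -7)], sign=+1
B: triangle coeff Δ(7,7,8) = 1/22086194130; Σ_t [3,5]: t=3:−1/2090188800 t=4:+1/1219276800 t=5:−1/6967296000 = 29/146313216000; (3j)²=841/260015 [(7 7 8; 2 4 -6)], sign=+1
I_A²/I_B² = (650/52003)/(841/260015) = 3250/841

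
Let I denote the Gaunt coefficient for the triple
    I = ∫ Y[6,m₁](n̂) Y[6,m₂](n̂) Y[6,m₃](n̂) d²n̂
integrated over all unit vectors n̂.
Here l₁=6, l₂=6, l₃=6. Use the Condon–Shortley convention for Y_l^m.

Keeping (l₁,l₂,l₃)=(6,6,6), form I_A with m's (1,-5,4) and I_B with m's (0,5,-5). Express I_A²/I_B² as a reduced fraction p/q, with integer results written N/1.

Shared (l₁,l₂,l₃)=(6,6,6): N and (l;000)² cancel in I_A²/I_B².
A: Δ = 6!·6!·6!/19! = 1/325909584; Racah Σ t=0..1: t=0:+1/10368000 t=1:−1/4147200 = -1/6912000; ⇒ 3j(6 6 6; 1 -5 4)² = 189/16796, sgn -1
B: Δ = 6!·6!·6!/19! = 1/325909584; Racah Σ t=5..6: t=5:−1/10368000 t=6:+1/62208000 = -1/12441600; ⇒ 3j(6 6 6; 0 5 -5)² = 275/16796, sgn +1
I_A²/I_B² = (189/16796)/(275/16796) = 189/275

189/275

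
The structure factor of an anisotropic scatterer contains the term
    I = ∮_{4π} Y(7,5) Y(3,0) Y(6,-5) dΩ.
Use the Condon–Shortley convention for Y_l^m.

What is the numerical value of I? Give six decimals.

0.161723

m-sum 0 ✓  L=16 even ✓  4≤6≤10 ✓
Π(2lᵢ+1) = 15×7×13 = 1365
triangle coeff Δ(7,3,6) = 1/2042040
Σ_t [1,3]: t=1:−1/207360 t=2:+1/57600 t=3:−1/207360 = 1/129600
(3j)²=168/12155 [(7 3 6; 0 0 0)], sign=+1
Σ_t [1,2]: t=1:−1/4354560 t=2:+1/14515200 = -1/6220800
(3j)²=77/4420 [(7 3 6; 5 0 -5)], sign=+1
⇒ 4πI² = 6174/18785
I = (+1)√(6174/18785/(4π)) = 0.16172337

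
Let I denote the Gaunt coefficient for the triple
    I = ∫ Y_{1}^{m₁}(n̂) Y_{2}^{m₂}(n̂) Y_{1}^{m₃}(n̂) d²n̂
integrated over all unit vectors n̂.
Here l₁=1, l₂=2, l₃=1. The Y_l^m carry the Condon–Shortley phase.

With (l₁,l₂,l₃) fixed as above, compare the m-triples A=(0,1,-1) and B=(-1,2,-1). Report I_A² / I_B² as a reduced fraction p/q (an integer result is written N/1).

l's match ⇒ only the (l;m) 3-j factors differ between A and B.
A: triangle coeff Δ(1,2,1) = 1/30; Σ_t [1,1]: t=1:−1/2 = -1/2; (3j)²=1/10 [(1 2 1; 0 1 -1)], sign=-1
B: triangle coeff Δ(1,2,1) = 1/30; Σ_t [2,2]: t=2:+1/4 = 1/4; (3j)²=1/5 [(1 2 1; -1 2 -1)], sign=+1
I_A²/I_B² = (1/10)/(1/5) = 1/2

1/2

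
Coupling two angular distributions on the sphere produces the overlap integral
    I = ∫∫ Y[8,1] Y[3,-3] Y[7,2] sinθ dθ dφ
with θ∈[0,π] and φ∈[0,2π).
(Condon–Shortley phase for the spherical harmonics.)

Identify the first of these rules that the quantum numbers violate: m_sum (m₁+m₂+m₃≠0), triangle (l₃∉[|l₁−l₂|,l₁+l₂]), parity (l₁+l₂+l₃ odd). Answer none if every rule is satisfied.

none

Σmᵢ = 0  ✓
l₃∈[|l₁−l₂|,l₁+l₂]=[5,11], have l₃=7  ✓
Σlᵢ = 18 ⇒ even  ✓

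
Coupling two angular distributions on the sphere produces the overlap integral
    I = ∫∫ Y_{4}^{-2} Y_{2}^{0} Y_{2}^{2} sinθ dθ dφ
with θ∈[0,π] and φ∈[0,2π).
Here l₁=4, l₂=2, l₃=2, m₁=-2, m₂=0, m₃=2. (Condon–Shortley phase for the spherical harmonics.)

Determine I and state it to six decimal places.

0.156078

m-sum 0 ✓  L=8 even ✓  2≤2≤6 ✓
Π(2lᵢ+1) = 9×5×5 = 225
triangle coeff Δ(4,2,2) = 1/630
Σ_t [2,2]: t=2:+1/16 = 1/16
(3j)²=2/35 [(4 2 2; 0 0 0)], sign=+1
Σ_t [2,2]: t=2:+1/96 = 1/96
(3j)²=1/42 [(4 2 2; -2 0 2)], sign=+1
⇒ 4πI² = 15/49
I = (+1)√(15/49/(4π)) = 0.15607835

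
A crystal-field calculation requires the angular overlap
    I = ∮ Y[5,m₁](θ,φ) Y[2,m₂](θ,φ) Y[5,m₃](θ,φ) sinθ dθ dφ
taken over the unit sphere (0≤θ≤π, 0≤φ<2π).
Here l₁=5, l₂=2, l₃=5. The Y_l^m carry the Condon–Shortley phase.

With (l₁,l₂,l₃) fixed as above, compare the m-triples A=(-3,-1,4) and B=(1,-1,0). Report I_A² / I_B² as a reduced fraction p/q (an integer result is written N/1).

147/5

Same 5,2,5: normalisation and zero-m 3j drop out of the ratio.
A: Δ: 2! 8! 2! / 13! → 1/38610; sum: t=0:+1/80640 t=1:−1/10080 = -1/11520; 3j²(5 2 5; -3 -1 4) = Δ·Π!·Σ² = 49/1430  (sign +1)
B: Δ: 2! 8! 2! / 13! → 1/38610; sum: t=0:+1/1152 t=1:−1/1440 = 1/5760; 3j²(5 2 5; 1 -1 0) = Δ·Π!·Σ² = 1/858  (sign -1)
I_A²/I_B² = (49/1430)/(1/858) = 147/5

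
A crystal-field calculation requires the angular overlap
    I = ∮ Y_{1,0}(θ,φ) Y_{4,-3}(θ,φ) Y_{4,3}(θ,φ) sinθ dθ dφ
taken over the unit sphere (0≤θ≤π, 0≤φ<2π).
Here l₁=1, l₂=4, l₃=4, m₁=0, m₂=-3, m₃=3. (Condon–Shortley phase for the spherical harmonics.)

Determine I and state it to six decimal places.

L=9 odd ⇒ parity kills the (l;000) factor ⇒ I = 0

0.000000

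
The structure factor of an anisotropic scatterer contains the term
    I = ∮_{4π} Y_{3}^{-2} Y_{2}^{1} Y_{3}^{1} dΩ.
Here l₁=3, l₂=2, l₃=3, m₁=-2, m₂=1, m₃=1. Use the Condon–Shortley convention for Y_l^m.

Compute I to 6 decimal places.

Checks pass: Σm=0; 8 even; l₃=3∈[1,5].
(2·3+1)(2·2+1)(2·3+1) = 245
Δ: 2! 4! 2! / 9! → 1/3780
sum: t=0:+1/24 t=1:−1/4 t=2:+1/24 = -1/6
3j²(3 2 3; 0 0 0) = Δ·Π!·Σ² = 4/105  (sign +1)
sum: t=1:−1/48 t=2:+1/12 = 1/16
3j²(3 2 3; -2 1 1) = Δ·Π!·Σ² = 1/28  (sign +1)
combine: 4πI² = 245·4/105·1/28 = 1/3
take √, sign +1: I = 0.16286750

0.162868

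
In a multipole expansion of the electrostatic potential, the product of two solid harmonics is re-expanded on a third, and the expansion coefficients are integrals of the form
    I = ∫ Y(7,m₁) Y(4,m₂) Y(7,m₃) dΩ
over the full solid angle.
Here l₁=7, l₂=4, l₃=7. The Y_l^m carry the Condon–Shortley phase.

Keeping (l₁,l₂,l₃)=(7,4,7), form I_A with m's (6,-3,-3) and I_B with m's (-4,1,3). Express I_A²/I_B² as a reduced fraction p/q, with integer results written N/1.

162/91

Same 7,4,7: normalisation and zero-m 3j drop out of the ratio.
A: Δ: 4! 10! 4! / 19! → 1/58198140; sum: t=0:+1/52254720 t=1:−1/522547200 = 1/58060800; 3j²(7 4 7; 6 -3 -3) = Δ·Π!·Σ² = 9/646  (sign +1)
B: Δ: 4! 10! 4! / 19! → 1/58198140; sum: t=1:−1/522547200 t=2:+1/8709120 t=3:−1/1935360 t=4:+1/4354560 = -13/74649600; 3j²(7 4 7; -4 1 3) = Δ·Π!·Σ² = 91/11628  (sign -1)
I_A²/I_B² = (9/646)/(91/11628) = 162/91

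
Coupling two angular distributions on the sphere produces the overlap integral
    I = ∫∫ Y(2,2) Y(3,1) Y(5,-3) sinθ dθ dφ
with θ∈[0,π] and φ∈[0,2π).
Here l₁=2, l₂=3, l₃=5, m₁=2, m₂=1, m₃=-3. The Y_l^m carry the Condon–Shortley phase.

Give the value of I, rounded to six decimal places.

Checks pass: Σm=0; 10 even; l₃=5∈[1,5].
(2·2+1)(2·3+1)(2·5+1) = 385
Δ: 0! 4! 6! / 11! → 1/2310
sum: t=0:+1/144 = 1/144
3j²(2 3 5; 0 0 0) = Δ·Π!·Σ² = 10/231  (sign -1)
sum: t=0:+1/1152 = 1/1152
3j²(2 3 5; 2 1 -3) = Δ·Π!·Σ² = 1/33  (sign +1)
combine: 4πI² = 385·10/231·1/33 = 50/99
take √, sign -1: I = -0.20047604

-0.200476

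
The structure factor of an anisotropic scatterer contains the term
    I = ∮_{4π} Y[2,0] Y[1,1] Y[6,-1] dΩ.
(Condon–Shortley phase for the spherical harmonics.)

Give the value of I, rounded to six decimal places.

triangle: need 1≤l₃≤3, have 6; I=0

0.000000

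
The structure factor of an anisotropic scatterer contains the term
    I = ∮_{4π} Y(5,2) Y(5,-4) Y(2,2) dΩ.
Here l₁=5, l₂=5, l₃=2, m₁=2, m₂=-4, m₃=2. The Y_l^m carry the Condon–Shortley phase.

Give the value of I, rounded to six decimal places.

m-sum 0 ✓  L=12 even ✓  0≤2≤10 ✓
Π(2lᵢ+1) = 11×11×5 = 605
triangle coeff Δ(5,5,2) = 1/38610
Σ_t [3,5]: t=3:−1/2880 t=4:+1/576 t=5:−1/2880 = 1/960
(3j)²=10/429 [(5 5 2; 0 0 0)], sign=+1
Σ_t [1,1]: t=1:−1/20160 = -1/20160
(3j)²=12/715 [(5 5 2; 2 -4 2)], sign=-1
⇒ 4πI² = 40/169
I = (-1)√(40/169/(4π)) = -0.13724032

-0.137240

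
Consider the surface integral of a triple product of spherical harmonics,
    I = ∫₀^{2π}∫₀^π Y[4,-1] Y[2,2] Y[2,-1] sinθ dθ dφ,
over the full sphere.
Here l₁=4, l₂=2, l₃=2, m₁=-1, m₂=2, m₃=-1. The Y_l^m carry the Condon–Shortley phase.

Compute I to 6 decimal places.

m-sum 0 ✓  L=8 even ✓  2≤2≤6 ✓
Π(2lᵢ+1) = 9×5×5 = 225
triangle coeff Δ(4,2,2) = 1/630
Σ_t [2,2]: t=2:+1/16 = 1/16
(3j)²=2/35 [(4 2 2; 0 0 0)], sign=+1
Σ_t [4,4]: t=4:+1/144 = 1/144
(3j)²=1/126 [(4 2 2; -1 2 -1)], sign=-1
⇒ 4πI² = 5/49
I = (-1)√(5/49/(4π)) = -0.09011188

-0.090112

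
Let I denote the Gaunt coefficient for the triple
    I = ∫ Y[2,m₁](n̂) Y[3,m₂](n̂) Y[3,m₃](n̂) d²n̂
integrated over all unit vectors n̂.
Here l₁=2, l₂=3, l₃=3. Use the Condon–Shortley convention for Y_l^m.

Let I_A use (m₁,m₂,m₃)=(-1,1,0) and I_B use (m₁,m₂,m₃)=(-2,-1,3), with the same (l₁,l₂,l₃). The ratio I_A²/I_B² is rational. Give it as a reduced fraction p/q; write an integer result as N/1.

1/5

l's match ⇒ only the (l;m) 3-j factors differ between A and B.
A: triangle coeff Δ(2,3,3) = 1/3780; Σ_t [1,2]: t=1:−1/12 t=2:+1/8 = 1/24; (3j)²=1/210 [(2 3 3; -1 1 0)], sign=-1
B: triangle coeff Δ(2,3,3) = 1/3780; Σ_t [2,2]: t=2:+1/96 = 1/96; (3j)²=1/42 [(2 3 3; -2 -1 3)], sign=+1
I_A²/I_B² = (1/210)/(1/42) = 1/5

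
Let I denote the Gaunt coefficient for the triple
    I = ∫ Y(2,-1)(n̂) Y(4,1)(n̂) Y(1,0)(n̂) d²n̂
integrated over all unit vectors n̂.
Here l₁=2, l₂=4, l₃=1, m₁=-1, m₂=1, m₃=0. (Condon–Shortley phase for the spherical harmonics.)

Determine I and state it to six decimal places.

triangle: need 2≤l₃≤6, have 1; I=0

0.000000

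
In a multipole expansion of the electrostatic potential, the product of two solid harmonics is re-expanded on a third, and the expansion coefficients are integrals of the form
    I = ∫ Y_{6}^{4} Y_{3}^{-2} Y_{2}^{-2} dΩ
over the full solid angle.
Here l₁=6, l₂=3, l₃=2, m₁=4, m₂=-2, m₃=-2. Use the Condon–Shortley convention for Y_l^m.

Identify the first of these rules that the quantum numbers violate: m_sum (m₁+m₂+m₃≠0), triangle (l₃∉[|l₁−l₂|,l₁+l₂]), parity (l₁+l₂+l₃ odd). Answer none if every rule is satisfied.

azimuthal sum: 4 − 2 − 2 = 0  ✓
3 ≤ 2 ≤ 9 (triangle on l)  ✗
L = 6 + 3 + 2 = 11 (odd)

triangle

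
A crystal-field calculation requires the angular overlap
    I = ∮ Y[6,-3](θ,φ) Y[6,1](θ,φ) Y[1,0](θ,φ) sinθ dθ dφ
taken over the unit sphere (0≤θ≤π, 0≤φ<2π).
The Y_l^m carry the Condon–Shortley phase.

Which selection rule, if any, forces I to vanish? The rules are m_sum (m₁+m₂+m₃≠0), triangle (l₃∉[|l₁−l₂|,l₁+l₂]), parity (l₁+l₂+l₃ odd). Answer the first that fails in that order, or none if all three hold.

azimuthal sum: -3 + 1 + 0 = -2  ✗
0 ≤ 1 ≤ 12 (triangle on l)
L = 6 + 6 + 1 = 13 (odd)

m_sum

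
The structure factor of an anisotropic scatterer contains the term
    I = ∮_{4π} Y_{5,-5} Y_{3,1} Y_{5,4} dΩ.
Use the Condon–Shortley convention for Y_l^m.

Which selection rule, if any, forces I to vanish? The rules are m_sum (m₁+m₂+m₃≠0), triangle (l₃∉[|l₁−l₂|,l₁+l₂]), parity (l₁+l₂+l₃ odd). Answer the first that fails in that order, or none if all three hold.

azimuthal sum: -5 + 1 + 4 = 0  ✓
2 ≤ 5 ≤ 8 (triangle on l)  ✓
L = 5 + 3 + 5 = 13 (odd)  ✗

parity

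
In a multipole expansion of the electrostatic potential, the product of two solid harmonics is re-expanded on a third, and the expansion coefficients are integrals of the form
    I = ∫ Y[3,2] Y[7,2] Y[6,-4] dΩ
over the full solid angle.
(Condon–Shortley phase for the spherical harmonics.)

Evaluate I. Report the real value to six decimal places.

-0.153384

Checks pass: Σm=0; 16 even; l₃=6∈[4,10].
(2·3+1)(2·7+1)(2·6+1) = 1365
Δ: 4! 2! 10! / 17! → 1/2042040
sum: t=1:−1/207360 t=2:+1/57600 t=3:−1/207360 = 1/129600
3j²(3 7 6; 0 0 0) = Δ·Π!·Σ² = 168/12155  (sign +1)
sum: t=0:+1/8709120 t=1:−1/967680 = -1/1088640
3j²(3 7 6; 2 2 -4) = Δ·Π!·Σ² = 800/51051  (sign -1)
combine: 4πI² = 1365·168/12155·800/51051 = 134400/454597
take √, sign -1: I = -0.15338448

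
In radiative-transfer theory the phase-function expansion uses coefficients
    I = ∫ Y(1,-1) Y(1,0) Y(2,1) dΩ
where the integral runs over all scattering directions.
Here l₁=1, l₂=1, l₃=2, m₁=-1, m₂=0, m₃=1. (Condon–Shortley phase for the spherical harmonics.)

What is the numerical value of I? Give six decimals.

Rules hold: Σm=0, L=4 even, 0≤2≤2.
N = 3·3·5 = 45
Δ = 0!·2!·2!/5! = 1/30
Racah Σ t=0..0: t=0:+1/1 = 1/1
⇒ 3j(1 1 2; 0 0 0)² = 2/15, sgn +1
Racah Σ t=0..0: t=0:+1/2 = 1/2
⇒ 3j(1 1 2; -1 0 1)² = 1/10, sgn -1
4πI² = N·(3j₀)²·(3jₘ)² = 3/5
I = -1·√(0.6/4π) = -0.21850969

-0.218510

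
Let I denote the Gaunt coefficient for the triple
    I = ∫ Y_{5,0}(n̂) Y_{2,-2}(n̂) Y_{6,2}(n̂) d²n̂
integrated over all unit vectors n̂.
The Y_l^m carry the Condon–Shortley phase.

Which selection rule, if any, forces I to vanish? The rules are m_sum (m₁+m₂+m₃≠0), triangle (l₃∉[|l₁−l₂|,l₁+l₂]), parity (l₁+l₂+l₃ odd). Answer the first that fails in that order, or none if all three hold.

azimuthal sum: 0 − 2 + 2 = 0  ✓
3 ≤ 6 ≤ 7 (triangle on l)  ✓
L = 5 + 2 + 6 = 13 (odd)  ✗

parity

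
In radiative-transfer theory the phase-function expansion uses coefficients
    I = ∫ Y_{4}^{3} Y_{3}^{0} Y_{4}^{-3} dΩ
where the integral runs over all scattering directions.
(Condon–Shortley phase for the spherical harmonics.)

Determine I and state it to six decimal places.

0.000000

L=11 odd ⇒ parity kills the (l;000) factor ⇒ I = 0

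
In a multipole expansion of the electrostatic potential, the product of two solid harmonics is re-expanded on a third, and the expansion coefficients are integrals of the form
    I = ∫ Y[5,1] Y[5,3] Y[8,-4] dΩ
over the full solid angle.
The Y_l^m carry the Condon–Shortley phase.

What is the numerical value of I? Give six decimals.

0.011139

m-sum 0 ✓  L=18 even ✓  0≤8≤10 ✓
Π(2lᵢ+1) = 11×11×17 = 2057
triangle coeff Δ(5,5,8) = 1/37413090
Σ_t [0,2]: t=0:+1/1036800 t=1:−1/331776 t=2:+1/1036800 = -1/921600
(3j)²=490/46189 [(5 5 8; 0 0 0)], sign=-1
Σ_t [0,2]: t=0:+1/46448640 t=1:−1/3628800 t=2:+1/4147200 = -1/77414400
(3j)²=3/41990 [(5 5 8; 1 3 -4)], sign=-1
⇒ 4πI² = 1617/1037153
I = (+1)√(1617/1037153/(4π)) = 0.01113855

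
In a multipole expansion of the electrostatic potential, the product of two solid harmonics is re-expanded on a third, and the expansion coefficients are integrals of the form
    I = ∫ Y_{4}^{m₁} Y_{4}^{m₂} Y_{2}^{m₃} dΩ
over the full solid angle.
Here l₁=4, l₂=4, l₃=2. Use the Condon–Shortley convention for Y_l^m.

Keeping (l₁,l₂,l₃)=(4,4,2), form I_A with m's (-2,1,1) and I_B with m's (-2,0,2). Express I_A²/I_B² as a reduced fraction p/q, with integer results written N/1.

9/20

Shared (l₁,l₂,l₃)=(4,4,2): N and (l;000)² cancel in I_A²/I_B².
A: Δ = 6!·2!·2!/11! = 1/13860; Racah Σ t=4..5: t=4:+1/96 t=5:−1/240 = 1/160; ⇒ 3j(4 4 2; -2 1 1)² = 27/1540, sgn -1
B: Δ = 6!·2!·2!/11! = 1/13860; Racah Σ t=4..4: t=4:+1/192 = 1/192; ⇒ 3j(4 4 2; -2 0 2)² = 3/77, sgn +1
I_A²/I_B² = (27/1540)/(3/77) = 9/20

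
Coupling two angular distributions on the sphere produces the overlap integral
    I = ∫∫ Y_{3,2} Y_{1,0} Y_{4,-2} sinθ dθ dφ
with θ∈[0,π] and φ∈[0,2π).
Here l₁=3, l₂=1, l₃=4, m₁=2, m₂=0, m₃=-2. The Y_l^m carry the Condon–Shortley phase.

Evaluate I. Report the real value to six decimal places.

0.213244

m-sum 0 ✓  L=8 even ✓  2≤4≤4 ✓
Π(2lᵢ+1) = 7×3×9 = 189
triangle coeff Δ(3,1,4) = 1/252
Σ_t [0,0]: t=0:+1/36 = 1/36
(3j)²=4/63 [(3 1 4; 0 0 0)], sign=+1
Σ_t [0,0]: t=0:+1/120 = 1/120
(3j)²=1/21 [(3 1 4; 2 0 -2)], sign=+1
⇒ 4πI² = 4/7
I = (+1)√(4/7/(4π)) = 0.21324362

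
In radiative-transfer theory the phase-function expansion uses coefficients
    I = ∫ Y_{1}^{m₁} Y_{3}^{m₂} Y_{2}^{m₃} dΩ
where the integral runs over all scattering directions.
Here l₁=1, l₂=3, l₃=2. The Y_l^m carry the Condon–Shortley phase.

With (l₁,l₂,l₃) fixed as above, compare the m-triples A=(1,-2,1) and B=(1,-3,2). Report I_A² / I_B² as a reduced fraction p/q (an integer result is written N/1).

2/3

l's match ⇒ only the (l;m) 3-j factors differ between A and B.
A: triangle coeff Δ(1,3,2) = 1/105; Σ_t [0,0]: t=0:+1/12 = 1/12; (3j)²=2/21 [(1 3 2; 1 -2 1)], sign=-1
B: triangle coeff Δ(1,3,2) = 1/105; Σ_t [0,0]: t=0:+1/48 = 1/48; (3j)²=1/7 [(1 3 2; 1 -3 2)], sign=+1
I_A²/I_B² = (2/21)/(1/7) = 2/3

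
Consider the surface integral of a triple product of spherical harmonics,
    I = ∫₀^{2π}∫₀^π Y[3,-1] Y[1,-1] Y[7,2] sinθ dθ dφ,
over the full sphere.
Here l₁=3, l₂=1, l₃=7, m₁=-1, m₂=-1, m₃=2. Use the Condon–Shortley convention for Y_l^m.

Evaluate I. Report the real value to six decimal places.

l₃=7 ∉ [2,4] — triangle fails ⇒ I = 0

0.000000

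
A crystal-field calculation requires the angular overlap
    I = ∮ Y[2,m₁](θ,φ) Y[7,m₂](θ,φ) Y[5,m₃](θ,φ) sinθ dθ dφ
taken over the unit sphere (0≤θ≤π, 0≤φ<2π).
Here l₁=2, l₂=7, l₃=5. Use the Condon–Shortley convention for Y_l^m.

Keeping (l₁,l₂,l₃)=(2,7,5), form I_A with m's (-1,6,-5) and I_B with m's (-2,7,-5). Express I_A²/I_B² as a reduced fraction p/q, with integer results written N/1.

2/7

Shared (l₁,l₂,l₃)=(2,7,5): N and (l;000)² cancel in I_A²/I_B².
A: Δ = 4!·0!·10!/15! = 1/15015; Racah Σ t=3..3: t=3:−1/21772800 = -1/21772800; ⇒ 3j(2 7 5; -1 6 -5)² = 2/105, sgn -1
B: Δ = 4!·0!·10!/15! = 1/15015; Racah Σ t=4..4: t=4:+1/87091200 = 1/87091200; ⇒ 3j(2 7 5; -2 7 -5)² = 1/15, sgn +1
I_A²/I_B² = (2/105)/(1/15) = 2/7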